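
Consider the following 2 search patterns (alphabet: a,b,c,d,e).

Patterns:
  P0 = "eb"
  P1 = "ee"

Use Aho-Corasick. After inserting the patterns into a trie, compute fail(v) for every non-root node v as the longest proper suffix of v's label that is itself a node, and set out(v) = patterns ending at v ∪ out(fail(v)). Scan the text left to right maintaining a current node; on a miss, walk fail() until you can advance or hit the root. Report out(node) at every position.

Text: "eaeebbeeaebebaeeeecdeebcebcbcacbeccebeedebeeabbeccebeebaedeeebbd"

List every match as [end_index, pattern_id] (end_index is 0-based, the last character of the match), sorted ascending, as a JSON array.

Construct AC machine:
Trie nodes:
  n0 'ε': e→1
  n1 'e': b→2 e→3
  n2 'eb': ·  [P0 ends]
  n3 'ee': ·  [P1 ends]

BFS fail/out derivation:
  fail(1) 'e': from fail(0)=0 chase 'e': 0 ⇒ 0;  out=∅∪out(0)=∅
  fail(2) 'eb': from fail(1)=0 chase 'b': 0 ⇒ 0;  out={0}∪out(0)={0}
  fail(3) 'ee': from fail(1)=0 chase 'e': 0 ⇒ 1;  out={1}∪out(1)={1}

Scan:
pos 0 'e': at 1
pos 1 'a': at 0 (fail-walked)
pos 2 'e': at 1
pos 3 'e': at 3  → match P1@[2:3]
pos 4 'b': at 2 (fail-walked)  → match P0@[3:4]
pos 5 'b': at 0 (fail-walked)
pos 6 'e': at 1
pos 7 'e': at 3  → match P1@[6:7]
pos 8 'a': at 0 (fail-walked)
pos 9 'e': at 1
pos 10 'b': at 2  → match P0@[9:10]
pos 11 'e': at 1 (fail-walked)
pos 12 'b': at 2  → match P0@[11:12]
pos 13 'a': at 0 (fail-walked)
pos 14 'e': at 1
pos 15 'e': at 3  → match P1@[14:15]
pos 16 'e': at 3 (fail-walked)  → match P1@[15:16]
pos 17 'e': at 3 (fail-walked)  → match P1@[16:17]
pos 18 'c': at 0 (fail-walked)
pos 19 'd': at 0
pos 20 'e': at 1
pos 21 'e': at 3  → match P1@[20:21]
pos 22 'b': at 2 (fail-walked)  → match P0@[21:22]
pos 23 'c': at 0 (fail-walked)
pos 24 'e': at 1
pos 25 'b': at 2  → match P0@[24:25]
pos 26 'c': at 0 (fail-walked)
pos 27 'b': at 0
pos 28 'c': at 0
pos 29 'a': at 0
pos 30 'c': at 0
pos 31 'b': at 0
pos 32 'e': at 1
pos 33 'c': at 0 (fail-walked)
pos 34 'c': at 0
pos 35 'e': at 1
pos 36 'b': at 2  → match P0@[35:36]
pos 37 'e': at 1 (fail-walked)
pos 38 'e': at 3  → match P1@[37:38]
pos 39 'd': at 0 (fail-walked)
pos 40 'e': at 1
pos 41 'b': at 2  → match P0@[40:41]
pos 42 'e': at 1 (fail-walked)
pos 43 'e': at 3  → match P1@[42:43]
pos 44 'a': at 0 (fail-walked)
pos 45 'b': at 0
pos 46 'b': at 0
pos 47 'e': at 1
pos 48 'c': at 0 (fail-walked)
pos 49 'c': at 0
pos 50 'e': at 1
pos 51 'b': at 2  → match P0@[50:51]
pos 52 'e': at 1 (fail-walked)
pos 53 'e': at 3  → match P1@[52:53]
pos 54 'b': at 2 (fail-walked)  → match P0@[53:54]
pos 55 'a': at 0 (fail-walked)
pos 56 'e': at 1
pos 57 'd': at 0 (fail-walked)
pos 58 'e': at 1
pos 59 'e': at 3  → match P1@[58:59]
pos 60 'e': at 3 (fail-walked)  → match P1@[59:60]
pos 61 'b': at 2 (fail-walked)  → match P0@[60:61]
pos 62 'b': at 0 (fail-walked)
pos 63 'd': at 0

All matches (sorted): [[3,1],[4,0],[7,1],[10,0],[12,0],[15,1],[16,1],[17,1],[21,1],[22,0],[25,0],[36,0],[38,1],[41,0],[43,1],[51,0],[53,1],[54,0],[59,1],[60,1],[61,0]]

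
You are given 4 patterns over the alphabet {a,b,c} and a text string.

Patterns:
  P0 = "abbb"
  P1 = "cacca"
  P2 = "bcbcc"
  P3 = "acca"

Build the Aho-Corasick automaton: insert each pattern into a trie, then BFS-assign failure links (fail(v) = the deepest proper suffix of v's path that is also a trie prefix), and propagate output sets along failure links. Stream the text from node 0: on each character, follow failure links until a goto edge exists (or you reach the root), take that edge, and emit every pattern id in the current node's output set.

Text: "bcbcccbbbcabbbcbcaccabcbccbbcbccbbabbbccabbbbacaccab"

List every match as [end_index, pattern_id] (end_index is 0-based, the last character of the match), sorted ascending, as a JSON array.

Build automaton:
Trie nodes:
  n0 'ε': a→1 b→10 c→5
  n1 'a': b→2 c→15
  n2 'ab': b→3
  n3 'abb': b→4
  n4 'abbb': ·  ←P0
  n5 'c': a→6
  n6 'ca': c→7
  n7 'cac': c→8
  n8 'cacc': a→9
  n9 'cacca': ·  ←P1
  n10 'b': c→11
  n11 'bc': b→12
  n12 'bcb': c→13
  n13 'bcbc': c→14
  n14 'bcbcc': ·  ←P2
  n15 'ac': c→16
  n16 'acc': a→17
  n17 'acca': ·  ←P3

Failure links (BFS by depth):
  n1('a'): parent n0 fail=0; on 'a' 0 → fail=0;  out ∅∪∅=∅
  n5('c'): parent n0 fail=0; on 'c' 0 → fail=0;  out ∅∪∅=∅
  n10('b'): parent n0 fail=0; on 'b' 0 → fail=0;  out ∅∪∅=∅
  n2('ab'): parent n1 fail=0; on 'b' 0 → fail=10;  out ∅∪∅=∅
  n6('ca'): parent n5 fail=0; on 'a' 0 → fail=1;  out ∅∪∅=∅
  n11('bc'): parent n10 fail=0; on 'c' 0 → fail=5;  out ∅∪∅=∅
  n15('ac'): parent n1 fail=0; on 'c' 0 → fail=5;  out ∅∪∅=∅
  n3('abb'): parent n2 fail=10; on 'b' 10→0 → fail=10;  out ∅∪∅=∅
  n7('cac'): parent n6 fail=1; on 'c' 1 → fail=15;  out ∅∪∅=∅
  n12('bcb'): parent n11 fail=5; on 'b' 5→0 → fail=10;  out ∅∪∅=∅
  n16('acc'): parent n15 fail=5; on 'c' 5→0 → fail=5;  out ∅∪∅=∅
  n4('abbb'): parent n3 fail=10; on 'b' 10→0 → fail=10;  out {0}∪∅={0}
  n8('cacc'): parent n7 fail=15; on 'c' 15 → fail=16;  out ∅∪∅=∅
  n13('bcbc'): parent n12 fail=10; on 'c' 10 → fail=11;  out ∅∪∅=∅
  n17('acca'): parent n16 fail=5; on 'a' 5 → fail=6;  out {3}∪∅={3}
  n9('cacca'): parent n8 fail=16; on 'a' 16 → fail=17;  out {1}∪{3}={1,3}
  n14('bcbcc'): parent n13 fail=11; on 'c' 11→5→0 → fail=5;  out {2}∪∅={2}

Text stream:
[0] read 'b'  n0⇒n10
[1] read 'c'  n10⇒n11
[2] read 'b'  n11⇒n12
[3] read 'c'  n12⇒n13
[4] read 'c'  n13⇒n14  emit P2@[0:4]
[5] read 'c'  n14⇒n5 (fail-walked)
[6] read 'b'  n5⇒n10 (fail-walked)
[7] read 'b'  n10⇒n10 (fail-walked)
[8] read 'b'  n10⇒n10 (fail-walked)
[9] read 'c'  n10⇒n11
[10] read 'a'  n11⇒n6 (fail-walked)
[11] read 'b'  n6⇒n2 (fail-walked)
[12] read 'b'  n2⇒n3
[13] read 'b'  n3⇒n4  emit P0@[10:13]
[14] read 'c'  n4⇒n11 (fail-walked)
[15] read 'b'  n11⇒n12
[16] read 'c'  n12⇒n13
[17] read 'a'  n13⇒n6 (fail-walked)
[18] read 'c'  n6⇒n7
[19] read 'c'  n7⇒n8
[20] read 'a'  n8⇒n9  emit P1@[16:20],P3@[17:20]
[21] read 'b'  n9⇒n2 (fail-walked)
[22] read 'c'  n2⇒n11 (fail-walked)
[23] read 'b'  n11⇒n12
[24] read 'c'  n12⇒n13
[25] read 'c'  n13⇒n14  emit P2@[21:25]
[26] read 'b'  n14⇒n10 (fail-walked)
[27] read 'b'  n10⇒n10 (fail-walked)
[28] read 'c'  n10⇒n11
[29] read 'b'  n11⇒n12
[30] read 'c'  n12⇒n13
[31] read 'c'  n13⇒n14  emit P2@[27:31]
[32] read 'b'  n14⇒n10 (fail-walked)
[33] read 'b'  n10⇒n10 (fail-walked)
[34] read 'a'  n10⇒n1 (fail-walked)
[35] read 'b'  n1⇒n2
[36] read 'b'  n2⇒n3
[37] read 'b'  n3⇒n4  emit P0@[34:37]
[38] read 'c'  n4⇒n11 (fail-walked)
[39] read 'c'  n11⇒n5 (fail-walked)
[40] read 'a'  n5⇒n6
[41] read 'b'  n6⇒n2 (fail-walked)
[42] read 'b'  n2⇒n3
[43] read 'b'  n3⇒n4  emit P0@[40:43]
[44] read 'b'  n4⇒n10 (fail-walked)
[45] read 'a'  n10⇒n1 (fail-walked)
[46] read 'c'  n1⇒n15
[47] read 'a'  n15⇒n6 (fail-walked)
[48] read 'c'  n6⇒n7
[49] read 'c'  n7⇒n8
[50] read 'a'  n8⇒n9  emit P1@[46:50],P3@[47:50]
[51] read 'b'  n9⇒n2 (fail-walked)

Matches: [[4,2],[13,0],[20,1],[20,3],[25,2],[31,2],[37,0],[43,0],[50,1],[50,3]]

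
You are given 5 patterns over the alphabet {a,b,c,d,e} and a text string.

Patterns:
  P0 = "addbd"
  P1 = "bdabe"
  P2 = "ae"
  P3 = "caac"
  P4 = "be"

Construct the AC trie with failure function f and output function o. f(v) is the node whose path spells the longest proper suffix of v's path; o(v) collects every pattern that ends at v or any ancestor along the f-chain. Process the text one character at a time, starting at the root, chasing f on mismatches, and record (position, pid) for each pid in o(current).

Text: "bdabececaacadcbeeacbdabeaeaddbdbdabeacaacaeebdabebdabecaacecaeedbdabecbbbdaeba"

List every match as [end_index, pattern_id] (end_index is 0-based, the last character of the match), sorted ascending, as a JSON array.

Build automaton:
Trie (insert patterns):
  n0 'ε': a→1 b→6 c→12
  n1 'a': d→2 e→11
  n2 'ad': d→3
  n3 'add': b→4
  n4 'addb': d→5
  n5 'addbd': ·  ←P0
  n6 'b': d→7 e→16
  n7 'bd': a→8
  n8 'bda': b→9
  n9 'bdab': e→10
  n10 'bdabe': ·  ←P1
  n11 'ae': ·  ←P2
  n12 'c': a→13
  n13 'ca': a→14
  n14 'caa': c→15
  n15 'caac': ·  ←P3
  n16 'be': ·  ←P4

Failure links (BFS by depth):
  n1('a'): parent n0 fail=0; on 'a' 0 → fail=0;  out ∅∪∅=∅
  n6('b'): parent n0 fail=0; on 'b' 0 → fail=0;  out ∅∪∅=∅
  n12('c'): parent n0 fail=0; on 'c' 0 → fail=0;  out ∅∪∅=∅
  n2('ad'): parent n1 fail=0; on 'd' 0 → fail=0;  out ∅∪∅=∅
  n7('bd'): parent n6 fail=0; on 'd' 0 → fail=0;  out ∅∪∅=∅
  n11('ae'): parent n1 fail=0; on 'e' 0 → fail=0;  out {2}∪∅={2}
  n13('ca'): parent n12 fail=0; on 'a' 0 → fail=1;  out ∅∪∅=∅
  n16('be'): parent n6 fail=0; on 'e' 0 → fail=0;  out {4}∪∅={4}
  n3('add'): parent n2 fail=0; on 'd' 0 → fail=0;  out ∅∪∅=∅
  n8('bda'): parent n7 fail=0; on 'a' 0 → fail=1;  out ∅∪∅=∅
  n14('caa'): parent n13 fail=1; on 'a' 1→0 → fail=1;  out ∅∪∅=∅
  n4('addb'): parent n3 fail=0; on 'b' 0 → fail=6;  out ∅∪∅=∅
  n9('bdab'): parent n8 fail=1; on 'b' 1→0 → fail=6;  out ∅∪∅=∅
  n15('caac'): parent n14 fail=1; on 'c' 1→0 → fail=12;  out {3}∪∅={3}
  n5('addbd'): parent n4 fail=6; on 'd' 6 → fail=7;  out {0}∪∅={0}
  n10('bdabe'): parent n9 fail=6; on 'e' 6 → fail=16;  out {1}∪{4}={1,4}

Scan:
i=0 'b': node 0→6
i=1 'd': node 6→7
i=2 'a': node 7→8
i=3 'b': node 8→9
i=4 'e': node 9→10  ** P1@[0:4],P4@[3:4]
i=5 'c': node 10→12 ·f
i=6 'e': node 12→0 ·f
i=7 'c': node 0→12
i=8 'a': node 12→13
i=9 'a': node 13→14
i=10 'c': node 14→15  ** P3@[7:10]
i=11 'a': node 15→13 ·f
i=12 'd': node 13→2 ·f
i=13 'c': node 2→12 ·f
i=14 'b': node 12→6 ·f
i=15 'e': node 6→16  ** P4@[14:15]
i=16 'e': node 16→0 ·f
i=17 'a': node 0→1
i=18 'c': node 1→12 ·f
i=19 'b': node 12→6 ·f
i=20 'd': node 6→7
i=21 'a': node 7→8
i=22 'b': node 8→9
i=23 'e': node 9→10  ** P1@[19:23],P4@[22:23]
i=24 'a': node 10→1 ·f
i=25 'e': node 1→11  ** P2@[24:25]
i=26 'a': node 11→1 ·f
i=27 'd': node 1→2
i=28 'd': node 2→3
i=29 'b': node 3→4
i=30 'd': node 4→5  ** P0@[26:30]
i=31 'b': node 5→6 ·f
i=32 'd': node 6→7
i=33 'a': node 7→8
i=34 'b': node 8→9
i=35 'e': node 9→10  ** P1@[31:35],P4@[34:35]
i=36 'a': node 10→1 ·f
i=37 'c': node 1→12 ·f
i=38 'a': node 12→13
i=39 'a': node 13→14
i=40 'c': node 14→15  ** P3@[37:40]
i=41 'a': node 15→13 ·f
i=42 'e': node 13→11 ·f  ** P2@[41:42]
i=43 'e': node 11→0 ·f
i=44 'b': node 0→6
i=45 'd': node 6→7
i=46 'a': node 7→8
i=47 'b': node 8→9
i=48 'e': node 9→10  ** P1@[44:48],P4@[47:48]
i=49 'b': node 10→6 ·f
i=50 'd': node 6→7
i=51 'a': node 7→8
i=52 'b': node 8→9
i=53 'e': node 9→10  ** P1@[49:53],P4@[52:53]
i=54 'c': node 10→12 ·f
i=55 'a': node 12→13
i=56 'a': node 13→14
i=57 'c': node 14→15  ** P3@[54:57]
i=58 'e': node 15→0 ·f
i=59 'c': node 0→12
i=60 'a': node 12→13
i=61 'e': node 13→11 ·f  ** P2@[60:61]
i=62 'e': node 11→0 ·f
i=63 'd': node 0→0
i=64 'b': node 0→6
i=65 'd': node 6→7
i=66 'a': node 7→8
i=67 'b': node 8→9
i=68 'e': node 9→10  ** P1@[64:68],P4@[67:68]
i=69 'c': node 10→12 ·f
i=70 'b': node 12→6 ·f
i=71 'b': node 6→6 ·f
i=72 'b': node 6→6 ·f
i=73 'd': node 6→7
i=74 'a': node 7→8
i=75 'e': node 8→11 ·f  ** P2@[74:75]
i=76 'b': node 11→6 ·f
i=77 'a': node 6→1 ·f

All matches (sorted): [[4,1],[4,4],[10,3],[15,4],[23,1],[23,4],[25,2],[30,0],[35,1],[35,4],[40,3],[42,2],[48,1],[48,4],[53,1],[53,4],[57,3],[61,2],[68,1],[68,4],[75,2]]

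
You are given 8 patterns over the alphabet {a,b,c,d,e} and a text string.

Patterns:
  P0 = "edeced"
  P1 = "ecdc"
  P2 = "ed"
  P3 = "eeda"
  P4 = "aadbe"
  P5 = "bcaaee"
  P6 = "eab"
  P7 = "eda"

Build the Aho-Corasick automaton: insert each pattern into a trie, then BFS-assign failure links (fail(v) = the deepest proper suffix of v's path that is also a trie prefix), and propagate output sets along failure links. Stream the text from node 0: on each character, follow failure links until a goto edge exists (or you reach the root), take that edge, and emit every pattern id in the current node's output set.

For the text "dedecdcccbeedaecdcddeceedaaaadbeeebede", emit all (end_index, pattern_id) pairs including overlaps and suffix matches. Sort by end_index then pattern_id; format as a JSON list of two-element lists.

Build:
Trie nodes:
  0='ε' goto a→13 b→18 e→1
  1='e' goto a→24 c→7 d→2 e→10
  2='ed' goto a→26 e→3  [P2 ends]
  3='ede' goto c→4
  4='edec' goto e→5
  5='edece' goto d→6
  6='edeced' goto ·  [P0 ends]
  7='ec' goto d→8
  8='ecd' goto c→9
  9='ecdc' goto ·  [P1 ends]
  10='ee' goto d→11
  11='eed' goto a→12
  12='eeda' goto ·  [P3 ends]
  13='a' goto a→14
  14='aa' goto d→15
  15='aad' goto b→16
  16='aadb' goto e→17
  17='aadbe' goto ·  [P4 ends]
  18='b' goto c→19
  19='bc' goto a→20
  20='bca' goto a→21
  21='bcaa' goto e→22
  22='bcaae' goto e→23
  23='bcaaee' goto ·  [P5 ends]
  24='ea' goto b→25
  25='eab' goto ·  [P6 ends]
  26='eda' goto ·  [P7 ends]

Failure links (BFS by depth):
  n1('e'): parent n0 fail=0; on 'e' 0 → fail=0;  out ∅∪∅=∅
  n13('a'): parent n0 fail=0; on 'a' 0 → fail=0;  out ∅∪∅=∅
  n18('b'): parent n0 fail=0; on 'b' 0 → fail=0;  out ∅∪∅=∅
  n2('ed'): parent n1 fail=0; on 'd' 0 → fail=0;  out {2}∪∅={2}
  n7('ec'): parent n1 fail=0; on 'c' 0 → fail=0;  out ∅∪∅=∅
  n10('ee'): parent n1 fail=0; on 'e' 0 → fail=1;  out ∅∪∅=∅
  n14('aa'): parent n13 fail=0; on 'a' 0 → fail=13;  out ∅∪∅=∅
  n19('bc'): parent n18 fail=0; on 'c' 0 → fail=0;  out ∅∪∅=∅
  n24('ea'): parent n1 fail=0; on 'a' 0 → fail=13;  out ∅∪∅=∅
  n3('ede'): parent n2 fail=0; on 'e' 0 → fail=1;  out ∅∪∅=∅
  n8('ecd'): parent n7 fail=0; on 'd' 0 → fail=0;  out ∅∪∅=∅
  n11('eed'): parent n10 fail=1; on 'd' 1 → fail=2;  out ∅∪{2}={2}
  n15('aad'): parent n14 fail=13; on 'd' 13→0 → fail=0;  out ∅∪∅=∅
  n20('bca'): parent n19 fail=0; on 'a' 0 → fail=13;  out ∅∪∅=∅
  n25('eab'): parent n24 fail=13; on 'b' 13→0 → fail=18;  out {6}∪∅={6}
  n26('eda'): parent n2 fail=0; on 'a' 0 → fail=13;  out {7}∪∅={7}
  n4('edec'): parent n3 fail=1; on 'c' 1 → fail=7;  out ∅∪∅=∅
  n9('ecdc'): parent n8 fail=0; on 'c' 0 → fail=0;  out {1}∪∅={1}
  n12('eeda'): parent n11 fail=2; on 'a' 2 → fail=26;  out {3}∪{7}={3,7}
  n16('aadb'): parent n15 fail=0; on 'b' 0 → fail=18;  out ∅∪∅=∅
  n21('bcaa'): parent n20 fail=13; on 'a' 13 → fail=14;  out ∅∪∅=∅
  n5('edece'): parent n4 fail=7; on 'e' 7→0 → fail=1;  out ∅∪∅=∅
  n17('aadbe'): parent n16 fail=18; on 'e' 18→0 → fail=1;  out {4}∪∅={4}
  n22('bcaae'): parent n21 fail=14; on 'e' 14→13→0 → fail=1;  out ∅∪∅=∅
  n6('edeced'): parent n5 fail=1; on 'd' 1 → fail=2;  out {0}∪{2}={0,2}
  n23('bcaaee'): parent n22 fail=1; on 'e' 1 → fail=10;  out {5}∪∅={5}

Scan:
pos 0 'd': at 0
pos 1 'e': at 1
pos 2 'd': at 2  ** P2@[1:2]
pos 3 'e': at 3
pos 4 'c': at 4
pos 5 'd': at 8 (fail-walked)
pos 6 'c': at 9  ** P1@[3:6]
pos 7 'c': at 0 (fail-walked)
pos 8 'c': at 0
pos 9 'b': at 18
pos 10 'e': at 1 (fail-walked)
pos 11 'e': at 10
pos 12 'd': at 11  ** P2@[11:12]
pos 13 'a': at 12  ** P3@[10:13],P7@[11:13]
pos 14 'e': at 1 (fail-walked)
pos 15 'c': at 7
pos 16 'd': at 8
pos 17 'c': at 9  ** P1@[14:17]
pos 18 'd': at 0 (fail-walked)
pos 19 'd': at 0
pos 20 'e': at 1
pos 21 'c': at 7
pos 22 'e': at 1 (fail-walked)
pos 23 'e': at 10
pos 24 'd': at 11  ** P2@[23:24]
pos 25 'a': at 12  ** P3@[22:25],P7@[23:25]
pos 26 'a': at 14 (fail-walked)
pos 27 'a': at 14 (fail-walked)
pos 28 'a': at 14 (fail-walked)
pos 29 'd': at 15
pos 30 'b': at 16
pos 31 'e': at 17  ** P4@[27:31]
pos 32 'e': at 10 (fail-walked)
pos 33 'e': at 10 (fail-walked)
pos 34 'b': at 18 (fail-walked)
pos 35 'e': at 1 (fail-walked)
pos 36 'd': at 2  ** P2@[35:36]
pos 37 'e': at 3

Matches: [[2,2],[6,1],[12,2],[13,3],[13,7],[17,1],[24,2],[25,3],[25,7],[31,4],[36,2]]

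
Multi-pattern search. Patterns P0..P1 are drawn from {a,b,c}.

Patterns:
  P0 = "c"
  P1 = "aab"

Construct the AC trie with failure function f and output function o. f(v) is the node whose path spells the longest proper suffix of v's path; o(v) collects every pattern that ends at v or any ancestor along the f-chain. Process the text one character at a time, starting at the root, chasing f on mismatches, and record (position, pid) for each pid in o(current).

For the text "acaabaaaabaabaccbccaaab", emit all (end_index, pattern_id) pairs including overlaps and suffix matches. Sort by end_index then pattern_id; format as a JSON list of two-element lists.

Build automaton:
Trie (insert patterns):
  0='ε' goto a→2 c→1
  1='c' goto ·  [P0 ends]
  2='a' goto a→3
  3='aa' goto b→4
  4='aab' goto ·  [P1 ends]

BFS fail/out derivation:
  fail(1) 'c': from fail(0)=0 chase 'c': 0 ⇒ 0;  out={0}∪out(0)={0}
  fail(2) 'a': from fail(0)=0 chase 'a': 0 ⇒ 0;  out=∅∪out(0)=∅
  fail(3) 'aa': from fail(2)=0 chase 'a': 0 ⇒ 2;  out=∅∪out(2)=∅
  fail(4) 'aab': from fail(3)=2 chase 'b': 2→0 ⇒ 0;  out={1}∪out(0)={1}

Text stream:
i=0 'a': node 0→2
i=1 'c': node 2→1 ·f  ** P0@[1:1]
i=2 'a': node 1→2 ·f
i=3 'a': node 2→3
i=4 'b': node 3→4  ** P1@[2:4]
i=5 'a': node 4→2 ·f
i=6 'a': node 2→3
i=7 'a': node 3→3 ·f
i=8 'a': node 3→3 ·f
i=9 'b': node 3→4  ** P1@[7:9]
i=10 'a': node 4→2 ·f
i=11 'a': node 2→3
i=12 'b': node 3→4  ** P1@[10:12]
i=13 'a': node 4→2 ·f
i=14 'c': node 2→1 ·f  ** P0@[14:14]
i=15 'c': node 1→1 ·f  ** P0@[15:15]
i=16 'b': node 1→0 ·f
i=17 'c': node 0→1  ** P0@[17:17]
i=18 'c': node 1→1 ·f  ** P0@[18:18]
i=19 'a': node 1→2 ·f
i=20 'a': node 2→3
i=21 'a': node 3→3 ·f
i=22 'b': node 3→4  ** P1@[20:22]

Matches: [[1,0],[4,1],[9,1],[12,1],[14,0],[15,0],[17,0],[18,0],[22,1]]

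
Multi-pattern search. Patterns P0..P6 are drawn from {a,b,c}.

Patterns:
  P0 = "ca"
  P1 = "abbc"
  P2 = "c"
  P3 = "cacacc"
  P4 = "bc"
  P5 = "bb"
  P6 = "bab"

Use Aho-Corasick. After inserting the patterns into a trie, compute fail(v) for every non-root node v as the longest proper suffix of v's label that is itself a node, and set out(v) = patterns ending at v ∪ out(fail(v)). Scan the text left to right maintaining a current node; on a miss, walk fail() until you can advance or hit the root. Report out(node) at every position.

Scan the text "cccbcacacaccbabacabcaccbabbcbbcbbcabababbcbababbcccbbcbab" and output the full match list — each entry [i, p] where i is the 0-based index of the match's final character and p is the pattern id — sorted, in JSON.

Build:
Trie nodes:
  n0 'ε': a→3 b→11 c→1
  n1 'c': a→2  [P2 ends]
  n2 'ca': c→7  [P0 ends]
  n3 'a': b→4
  n4 'ab': b→5
  n5 'abb': c→6
  n6 'abbc': ·  [P1 ends]
  n7 'cac': a→8
  n8 'caca': c→9
  n9 'cacac': c→10
  n10 'cacacc': ·  [P3 ends]
  n11 'b': a→14 b→13 c→12
  n12 'bc': ·  [P4 ends]
  n13 'bb': ·  [P5 ends]
  n14 'ba': b→15
  n15 'bab': ·  [P6 ends]

BFS fail/out derivation:
  fail(1) 'c': from fail(0)=0 chase 'c': 0 ⇒ 0;  out={2}∪out(0)={2}
  fail(3) 'a': from fail(0)=0 chase 'a': 0 ⇒ 0;  out=∅∪out(0)=∅
  fail(11) 'b': from fail(0)=0 chase 'b': 0 ⇒ 0;  out=∅∪out(0)=∅
  fail(2) 'ca': from fail(1)=0 chase 'a': 0 ⇒ 3;  out={0}∪out(3)={0}
  fail(4) 'ab': from fail(3)=0 chase 'b': 0 ⇒ 11;  out=∅∪out(11)=∅
  fail(12) 'bc': from fail(11)=0 chase 'c': 0 ⇒ 1;  out={4}∪out(1)={2,4}
  fail(13) 'bb': from fail(11)=0 chase 'b': 0 ⇒ 11;  out={5}∪out(11)={5}
  fail(14) 'ba': from fail(11)=0 chase 'a': 0 ⇒ 3;  out=∅∪out(3)=∅
  fail(5) 'abb': from fail(4)=11 chase 'b': 11 ⇒ 13;  out=∅∪out(13)={5}
  fail(7) 'cac': from fail(2)=3 chase 'c': 3→0 ⇒ 1;  out=∅∪out(1)={2}
  fail(15) 'bab': from fail(14)=3 chase 'b': 3 ⇒ 4;  out={6}∪out(4)={6}
  fail(6) 'abbc': from fail(5)=13 chase 'c': 13→11 ⇒ 12;  out={1}∪out(12)={1,2,4}
  fail(8) 'caca': from fail(7)=1 chase 'a': 1 ⇒ 2;  out=∅∪out(2)={0}
  fail(9) 'cacac': from fail(8)=2 chase 'c': 2 ⇒ 7;  out=∅∪out(7)={2}
  fail(10) 'cacacc': from fail(9)=7 chase 'c': 7→1→0 ⇒ 1;  out={3}∪out(1)={2,3}

Text stream:
i=0 'c': node 0→1  → match P2@[0:0]
i=1 'c': node 1→1 (via fail)  → match P2@[1:1]
i=2 'c': node 1→1 (via fail)  → match P2@[2:2]
i=3 'b': node 1→11 (via fail)
i=4 'c': node 11→12  → match P2@[4:4],P4@[3:4]
i=5 'a': node 12→2 (via fail)  → match P0@[4:5]
i=6 'c': node 2→7  → match P2@[6:6]
i=7 'a': node 7→8  → match P0@[6:7]
i=8 'c': node 8→9  → match P2@[8:8]
i=9 'a': node 9→8 (via fail)  → match P0@[8:9]
i=10 'c': node 8→9  → match P2@[10:10]
i=11 'c': node 9→10  → match P2@[11:11],P3@[6:11]
i=12 'b': node 10→11 (via fail)
i=13 'a': node 11→14
i=14 'b': node 14→15  → match P6@[12:14]
i=15 'a': node 15→14 (via fail)
i=16 'c': node 14→1 (via fail)  → match P2@[16:16]
i=17 'a': node 1→2  → match P0@[16:17]
i=18 'b': node 2→4 (via fail)
i=19 'c': node 4→12 (via fail)  → match P2@[19:19],P4@[18:19]
i=20 'a': node 12→2 (via fail)  → match P0@[19:20]
i=21 'c': node 2→7  → match P2@[21:21]
i=22 'c': node 7→1 (via fail)  → match P2@[22:22]
i=23 'b': node 1→11 (via fail)
i=24 'a': node 11→14
i=25 'b': node 14→15  → match P6@[23:25]
i=26 'b': node 15→5 (via fail)  → match P5@[25:26]
i=27 'c': node 5→6  → match P1@[24:27],P2@[27:27],P4@[26:27]
i=28 'b': node 6→11 (via fail)
i=29 'b': node 11→13  → match P5@[28:29]
i=30 'c': node 13→12 (via fail)  → match P2@[30:30],P4@[29:30]
i=31 'b': node 12→11 (via fail)
i=32 'b': node 11→13  → match P5@[31:32]
i=33 'c': node 13→12 (via fail)  → match P2@[33:33],P4@[32:33]
i=34 'a': node 12→2 (via fail)  → match P0@[33:34]
i=35 'b': node 2→4 (via fail)
i=36 'a': node 4→14 (via fail)
i=37 'b': node 14→15  → match P6@[35:37]
i=38 'a': node 15→14 (via fail)
i=39 'b': node 14→15  → match P6@[37:39]
i=40 'b': node 15→5 (via fail)  → match P5@[39:40]
i=41 'c': node 5→6  → match P1@[38:41],P2@[41:41],P4@[40:41]
i=42 'b': node 6→11 (via fail)
i=43 'a': node 11→14
i=44 'b': node 14→15  → match P6@[42:44]
i=45 'a': node 15→14 (via fail)
i=46 'b': node 14→15  → match P6@[44:46]
i=47 'b': node 15→5 (via fail)  → match P5@[46:47]
i=48 'c': node 5→6  → match P1@[45:48],P2@[48:48],P4@[47:48]
i=49 'c': node 6→1 (via fail)  → match P2@[49:49]
i=50 'c': node 1→1 (via fail)  → match P2@[50:50]
i=51 'b': node 1→11 (via fail)
i=52 'b': node 11→13  → match P5@[51:52]
i=53 'c': node 13→12 (via fail)  → match P2@[53:53],P4@[52:53]
i=54 'b': node 12→11 (via fail)
i=55 'a': node 11→14
i=56 'b': node 14→15  → match P6@[54:56]

Result: [[0,2],[1,2],[2,2],[4,2],[4,4],[5,0],[6,2],[7,0],[8,2],[9,0],[10,2],[11,2],[11,3],[14,6],[16,2],[17,0],[19,2],[19,4],[20,0],[21,2],[22,2],[25,6],[26,5],[27,1],[27,2],[27,4],[29,5],[30,2],[30,4],[32,5],[33,2],[33,4],[34,0],[37,6],[39,6],[40,5],[41,1],[41,2],[41,4],[44,6],[46,6],[47,5],[48,1],[48,2],[48,4],[49,2],[50,2],[52,5],[53,2],[53,4],[56,6]]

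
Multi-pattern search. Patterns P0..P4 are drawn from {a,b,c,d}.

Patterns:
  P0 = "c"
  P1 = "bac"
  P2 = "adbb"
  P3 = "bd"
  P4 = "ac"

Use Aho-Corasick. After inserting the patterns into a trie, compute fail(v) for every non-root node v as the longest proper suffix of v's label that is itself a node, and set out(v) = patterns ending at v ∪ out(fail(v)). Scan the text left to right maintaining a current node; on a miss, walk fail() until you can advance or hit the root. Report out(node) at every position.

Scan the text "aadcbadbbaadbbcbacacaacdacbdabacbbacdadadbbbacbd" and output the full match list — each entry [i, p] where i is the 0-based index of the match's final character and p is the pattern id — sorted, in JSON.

Build automaton:
Trie nodes:
  0='ε' goto a→5 b→2 c→1
  1='c' goto ·  [P0 ends]
  2='b' goto a→3 d→9
  3='ba' goto c→4
  4='bac' goto ·  [P1 ends]
  5='a' goto c→10 d→6
  6='ad' goto b→7
  7='adb' goto b→8
  8='adbb' goto ·  [P2 ends]
  9='bd' goto ·  [P3 ends]
  10='ac' goto ·  [P4 ends]

BFS fail/out derivation:
  fail(1) 'c': from fail(0)=0 chase 'c': 0 ⇒ 0;  out={0}∪out(0)={0}
  fail(2) 'b': from fail(0)=0 chase 'b': 0 ⇒ 0;  out=∅∪out(0)=∅
  fail(5) 'a': from fail(0)=0 chase 'a': 0 ⇒ 0;  out=∅∪out(0)=∅
  fail(3) 'ba': from fail(2)=0 chase 'a': 0 ⇒ 5;  out=∅∪out(5)=∅
  fail(6) 'ad': from fail(5)=0 chase 'd': 0 ⇒ 0;  out=∅∪out(0)=∅
  fail(9) 'bd': from fail(2)=0 chase 'd': 0 ⇒ 0;  out={3}∪out(0)={3}
  fail(10) 'ac': from fail(5)=0 chase 'c': 0 ⇒ 1;  out={4}∪out(1)={0,4}
  fail(4) 'bac': from fail(3)=5 chase 'c': 5 ⇒ 10;  out={1}∪out(10)={0,1,4}
  fail(7) 'adb': from fail(6)=0 chase 'b': 0 ⇒ 2;  out=∅∪out(2)=∅
  fail(8) 'adbb': from fail(7)=2 chase 'b': 2→0 ⇒ 2;  out={2}∪out(2)={2}

Run:
i=0 'a': node 0→5
i=1 'a': node 5→5 ·f
i=2 'd': node 5→6
i=3 'c': node 6→1 ·f  ** P0@[3:3]
i=4 'b': node 1→2 ·f
i=5 'a': node 2→3
i=6 'd': node 3→6 ·f
i=7 'b': node 6→7
i=8 'b': node 7→8  ** P2@[5:8]
i=9 'a': node 8→3 ·f
i=10 'a': node 3→5 ·f
i=11 'd': node 5→6
i=12 'b': node 6→7
i=13 'b': node 7→8  ** P2@[10:13]
i=14 'c': node 8→1 ·f  ** P0@[14:14]
i=15 'b': node 1→2 ·f
i=16 'a': node 2→3
i=17 'c': node 3→4  ** P0@[17:17],P1@[15:17],P4@[16:17]
i=18 'a': node 4→5 ·f
i=19 'c': node 5→10  ** P0@[19:19],P4@[18:19]
i=20 'a': node 10→5 ·f
i=21 'a': node 5→5 ·f
i=22 'c': node 5→10  ** P0@[22:22],P4@[21:22]
i=23 'd': node 10→0 ·f
i=24 'a': node 0→5
i=25 'c': node 5→10  ** P0@[25:25],P4@[24:25]
i=26 'b': node 10→2 ·f
i=27 'd': node 2→9  ** P3@[26:27]
i=28 'a': node 9→5 ·f
i=29 'b': node 5→2 ·f
i=30 'a': node 2→3
i=31 'c': node 3→4  ** P0@[31:31],P1@[29:31],P4@[30:31]
i=32 'b': node 4→2 ·f
i=33 'b': node 2→2 ·f
i=34 'a': node 2→3
i=35 'c': node 3→4  ** P0@[35:35],P1@[33:35],P4@[34:35]
i=36 'd': node 4→0 ·f
i=37 'a': node 0→5
i=38 'd': node 5→6
i=39 'a': node 6→5 ·f
i=40 'd': node 5→6
i=41 'b': node 6→7
i=42 'b': node 7→8  ** P2@[39:42]
i=43 'b': node 8→2 ·f
i=44 'a': node 2→3
i=45 'c': node 3→4  ** P0@[45:45],P1@[43:45],P4@[44:45]
i=46 'b': node 4→2 ·f
i=47 'd': node 2→9  ** P3@[46:47]

All matches (sorted): [[3,0],[8,2],[13,2],[14,0],[17,0],[17,1],[17,4],[19,0],[19,4],[22,0],[22,4],[25,0],[25,4],[27,3],[31,0],[31,1],[31,4],[35,0],[35,1],[35,4],[42,2],[45,0],[45,1],[45,4],[47,3]]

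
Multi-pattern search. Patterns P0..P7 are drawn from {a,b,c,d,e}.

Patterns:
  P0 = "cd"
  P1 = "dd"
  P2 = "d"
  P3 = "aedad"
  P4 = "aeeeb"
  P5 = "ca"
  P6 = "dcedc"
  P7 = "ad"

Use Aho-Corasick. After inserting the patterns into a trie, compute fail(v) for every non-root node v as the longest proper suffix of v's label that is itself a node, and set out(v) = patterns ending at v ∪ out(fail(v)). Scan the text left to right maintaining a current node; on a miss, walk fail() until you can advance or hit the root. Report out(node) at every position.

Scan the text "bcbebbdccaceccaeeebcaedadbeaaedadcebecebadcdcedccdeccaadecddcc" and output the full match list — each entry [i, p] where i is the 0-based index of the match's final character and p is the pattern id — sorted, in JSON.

Build:
Trie (insert patterns):
  n0 'ε': a→5 c→1 d→3
  n1 'c': a→13 d→2
  n2 'cd': ·  ←P0
  n3 'd': c→14 d→4  ←P2
  n4 'dd': ·  ←P1
  n5 'a': d→18 e→6
  n6 'ae': d→7 e→10
  n7 'aed': a→8
  n8 'aeda': d→9
  n9 'aedad': ·  ←P3
  n10 'aee': e→11
  n11 'aeee': b→12
  n12 'aeeeb': ·  ←P4
  n13 'ca': ·  ←P5
  n14 'dc': e→15
  n15 'dce': d→16
  n16 'dced': c→17
  n17 'dcedc': ·  ←P6
  n18 'ad': ·  ←P7

BFS fail/out derivation:
  fail(1) 'c': from fail(0)=0 chase 'c': 0 ⇒ 0;  out=∅∪out(0)=∅
  fail(3) 'd': from fail(0)=0 chase 'd': 0 ⇒ 0;  out={2}∪out(0)={2}
  fail(5) 'a': from fail(0)=0 chase 'a': 0 ⇒ 0;  out=∅∪out(0)=∅
  fail(2) 'cd': from fail(1)=0 chase 'd': 0 ⇒ 3;  out={0}∪out(3)={0,2}
  fail(4) 'dd': from fail(3)=0 chase 'd': 0 ⇒ 3;  out={1}∪out(3)={1,2}
  fail(6) 'ae': from fail(5)=0 chase 'e': 0 ⇒ 0;  out=∅∪out(0)=∅
  fail(13) 'ca': from fail(1)=0 chase 'a': 0 ⇒ 5;  out={5}∪out(5)={5}
  fail(14) 'dc': from fail(3)=0 chase 'c': 0 ⇒ 1;  out=∅∪out(1)=∅
  fail(18) 'ad': from fail(5)=0 chase 'd': 0 ⇒ 3;  out={7}∪out(3)={2,7}
  fail(7) 'aed': from fail(6)=0 chase 'd': 0 ⇒ 3;  out=∅∪out(3)={2}
  fail(10) 'aee': from fail(6)=0 chase 'e': 0 ⇒ 0;  out=∅∪out(0)=∅
  fail(15) 'dce': from fail(14)=1 chase 'e': 1→0 ⇒ 0;  out=∅∪out(0)=∅
  fail(8) 'aeda': from fail(7)=3 chase 'a': 3→0 ⇒ 5;  out=∅∪out(5)=∅
  fail(11) 'aeee': from fail(10)=0 chase 'e': 0 ⇒ 0;  out=∅∪out(0)=∅
  fail(16) 'dced': from fail(15)=0 chase 'd': 0 ⇒ 3;  out=∅∪out(3)={2}
  fail(9) 'aedad': from fail(8)=5 chase 'd': 5 ⇒ 18;  out={3}∪out(18)={2,3,7}
  fail(12) 'aeeeb': from fail(11)=0 chase 'b': 0 ⇒ 0;  out={4}∪out(0)={4}
  fail(17) 'dcedc': from fail(16)=3 chase 'c': 3 ⇒ 14;  out={6}∪out(14)={6}

Run:
pos 0 'b': at 0
pos 1 'c': at 1
pos 2 'b': at 0 ·f
pos 3 'e': at 0
pos 4 'b': at 0
pos 5 'b': at 0
pos 6 'd': at 3  → match P2@[6:6]
pos 7 'c': at 14
pos 8 'c': at 1 ·f
pos 9 'a': at 13  → match P5@[8:9]
pos 10 'c': at 1 ·f
pos 11 'e': at 0 ·f
pos 12 'c': at 1
pos 13 'c': at 1 ·f
pos 14 'a': at 13  → match P5@[13:14]
pos 15 'e': at 6 ·f
pos 16 'e': at 10
pos 17 'e': at 11
pos 18 'b': at 12  → match P4@[14:18]
pos 19 'c': at 1 ·f
pos 20 'a': at 13  → match P5@[19:20]
pos 21 'e': at 6 ·f
pos 22 'd': at 7  → match P2@[22:22]
pos 23 'a': at 8
pos 24 'd': at 9  → match P2@[24:24],P3@[20:24],P7@[23:24]
pos 25 'b': at 0 ·f
pos 26 'e': at 0
pos 27 'a': at 5
pos 28 'a': at 5 ·f
pos 29 'e': at 6
pos 30 'd': at 7  → match P2@[30:30]
pos 31 'a': at 8
pos 32 'd': at 9  → match P2@[32:32],P3@[28:32],P7@[31:32]
pos 33 'c': at 14 ·f
pos 34 'e': at 15
pos 35 'b': at 0 ·f
pos 36 'e': at 0
pos 37 'c': at 1
pos 38 'e': at 0 ·f
pos 39 'b': at 0
pos 40 'a': at 5
pos 41 'd': at 18  → match P2@[41:41],P7@[40:41]
pos 42 'c': at 14 ·f
pos 43 'd': at 2 ·f  → match P0@[42:43],P2@[43:43]
pos 44 'c': at 14 ·f
pos 45 'e': at 15
pos 46 'd': at 16  → match P2@[46:46]
pos 47 'c': at 17  → match P6@[43:47]
pos 48 'c': at 1 ·f
pos 49 'd': at 2  → match P0@[48:49],P2@[49:49]
pos 50 'e': at 0 ·f
pos 51 'c': at 1
pos 52 'c': at 1 ·f
pos 53 'a': at 13  → match P5@[52:53]
pos 54 'a': at 5 ·f
pos 55 'd': at 18  → match P2@[55:55],P7@[54:55]
pos 56 'e': at 0 ·f
pos 57 'c': at 1
pos 58 'd': at 2  → match P0@[57:58],P2@[58:58]
pos 59 'd': at 4 ·f  → match P1@[58:59],P2@[59:59]
pos 60 'c': at 14 ·f
pos 61 'c': at 1 ·f

Matches: [[6,2],[9,5],[14,5],[18,4],[20,5],[22,2],[24,2],[24,3],[24,7],[30,2],[32,2],[32,3],[32,7],[41,2],[41,7],[43,0],[43,2],[46,2],[47,6],[49,0],[49,2],[53,5],[55,2],[55,7],[58,0],[58,2],[59,1],[59,2]]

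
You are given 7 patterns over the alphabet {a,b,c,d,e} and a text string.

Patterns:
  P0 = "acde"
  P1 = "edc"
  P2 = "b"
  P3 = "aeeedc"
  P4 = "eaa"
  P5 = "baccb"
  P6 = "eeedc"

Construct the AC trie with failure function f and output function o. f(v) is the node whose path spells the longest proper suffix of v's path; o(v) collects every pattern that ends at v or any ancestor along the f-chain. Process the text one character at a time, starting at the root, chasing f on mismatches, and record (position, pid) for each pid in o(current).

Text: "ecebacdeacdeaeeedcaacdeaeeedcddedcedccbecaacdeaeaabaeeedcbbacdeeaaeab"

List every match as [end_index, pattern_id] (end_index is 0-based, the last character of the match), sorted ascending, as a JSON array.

Build:
Trie (insert patterns):
  n0 'ε': a→1 b→8 e→5
  n1 'a': c→2 e→9
  n2 'ac': d→3
  n3 'acd': e→4
  n4 'acde': ·  ←P0
  n5 'e': a→14 d→6 e→20
  n6 'ed': c→7
  n7 'edc': ·  ←P1
  n8 'b': a→16  ←P2
  n9 'ae': e→10
  n10 'aee': e→11
  n11 'aeee': d→12
  n12 'aeeed': c→13
  n13 'aeeedc': ·  ←P3
  n14 'ea': a→15
  n15 'eaa': ·  ←P4
  n16 'ba': c→17
  n17 'bac': c→18
  n18 'bacc': b→19
  n19 'baccb': ·  ←P5
  n20 'ee': e→21
  n21 'eee': d→22
  n22 'eeed': c→23
  n23 'eeedc': ·  ←P6

Failure links (BFS by depth):
  fail(1) 'a': from fail(0)=0 chase 'a': 0 ⇒ 0;  out=∅∪out(0)=∅
  fail(5) 'e': from fail(0)=0 chase 'e': 0 ⇒ 0;  out=∅∪out(0)=∅
  fail(8) 'b': from fail(0)=0 chase 'b': 0 ⇒ 0;  out={2}∪out(0)={2}
  fail(2) 'ac': from fail(1)=0 chase 'c': 0 ⇒ 0;  out=∅∪out(0)=∅
  fail(6) 'ed': from fail(5)=0 chase 'd': 0 ⇒ 0;  out=∅∪out(0)=∅
  fail(9) 'ae': from fail(1)=0 chase 'e': 0 ⇒ 5;  out=∅∪out(5)=∅
  fail(14) 'ea': from fail(5)=0 chase 'a': 0 ⇒ 1;  out=∅∪out(1)=∅
  fail(16) 'ba': from fail(8)=0 chase 'a': 0 ⇒ 1;  out=∅∪out(1)=∅
  fail(20) 'ee': from fail(5)=0 chase 'e': 0 ⇒ 5;  out=∅∪out(5)=∅
  fail(3) 'acd': from fail(2)=0 chase 'd': 0 ⇒ 0;  out=∅∪out(0)=∅
  fail(7) 'edc': from fail(6)=0 chase 'c': 0 ⇒ 0;  out={1}∪out(0)={1}
  fail(10) 'aee': from fail(9)=5 chase 'e': 5 ⇒ 20;  out=∅∪out(20)=∅
  fail(15) 'eaa': from fail(14)=1 chase 'a': 1→0 ⇒ 1;  out={4}∪out(1)={4}
  fail(17) 'bac': from fail(16)=1 chase 'c': 1 ⇒ 2;  out=∅∪out(2)=∅
  fail(21) 'eee': from fail(20)=5 chase 'e': 5 ⇒ 20;  out=∅∪out(20)=∅
  fail(4) 'acde': from fail(3)=0 chase 'e': 0 ⇒ 5;  out={0}∪out(5)={0}
  fail(11) 'aeee': from fail(10)=20 chase 'e': 20 ⇒ 21;  out=∅∪out(21)=∅
  fail(18) 'bacc': from fail(17)=2 chase 'c': 2→0 ⇒ 0;  out=∅∪out(0)=∅
  fail(22) 'eeed': from fail(21)=20 chase 'd': 20→5 ⇒ 6;  out=∅∪out(6)=∅
  fail(12) 'aeeed': from fail(11)=21 chase 'd': 21 ⇒ 22;  out=∅∪out(22)=∅
  fail(19) 'baccb': from fail(18)=0 chase 'b': 0 ⇒ 8;  out={5}∪out(8)={2,5}
  fail(23) 'eeedc': from fail(22)=6 chase 'c': 6 ⇒ 7;  out={6}∪out(7)={1,6}
  fail(13) 'aeeedc': from fail(12)=22 chase 'c': 22 ⇒ 23;  out={3}∪out(23)={1,3,6}

Text stream:
[0] read 'e'  n0⇒n5
[1] read 'c'  n5⇒n0 (via fail)
[2] read 'e'  n0⇒n5
[3] read 'b'  n5⇒n8 (via fail)  emit P2@[3:3]
[4] read 'a'  n8⇒n16
[5] read 'c'  n16⇒n17
[6] read 'd'  n17⇒n3 (via fail)
[7] read 'e'  n3⇒n4  emit P0@[4:7]
[8] read 'a'  n4⇒n14 (via fail)
[9] read 'c'  n14⇒n2 (via fail)
[10] read 'd'  n2⇒n3
[11] read 'e'  n3⇒n4  emit P0@[8:11]
[12] read 'a'  n4⇒n14 (via fail)
[13] read 'e'  n14⇒n9 (via fail)
[14] read 'e'  n9⇒n10
[15] read 'e'  n10⇒n11
[16] read 'd'  n11⇒n12
[17] read 'c'  n12⇒n13  emit P1@[15:17],P3@[12:17],P6@[13:17]
[18] read 'a'  n13⇒n1 (via fail)
[19] read 'a'  n1⇒n1 (via fail)
[20] read 'c'  n1⇒n2
[21] read 'd'  n2⇒n3
[22] read 'e'  n3⇒n4  emit P0@[19:22]
[23] read 'a'  n4⇒n14 (via fail)
[24] read 'e'  n14⇒n9 (via fail)
[25] read 'e'  n9⇒n10
[26] read 'e'  n10⇒n11
[27] read 'd'  n11⇒n12
[28] read 'c'  n12⇒n13  emit P1@[26:28],P3@[23:28],P6@[24:28]
[29] read 'd'  n13⇒n0 (via fail)
[30] read 'd'  n0⇒n0
[31] read 'e'  n0⇒n5
[32] read 'd'  n5⇒n6
[33] read 'c'  n6⇒n7  emit P1@[31:33]
[34] read 'e'  n7⇒n5 (via fail)
[35] read 'd'  n5⇒n6
[36] read 'c'  n6⇒n7  emit P1@[34:36]
[37] read 'c'  n7⇒n0 (via fail)
[38] read 'b'  n0⇒n8  emit P2@[38:38]
[39] read 'e'  n8⇒n5 (via fail)
[40] read 'c'  n5⇒n0 (via fail)
[41] read 'a'  n0⇒n1
[42] read 'a'  n1⇒n1 (via fail)
[43] read 'c'  n1⇒n2
[44] read 'd'  n2⇒n3
[45] read 'e'  n3⇒n4  emit P0@[42:45]
[46] read 'a'  n4⇒n14 (via fail)
[47] read 'e'  n14⇒n9 (via fail)
[48] read 'a'  n9⇒n14 (via fail)
[49] read 'a'  n14⇒n15  emit P4@[47:49]
[50] read 'b'  n15⇒n8 (via fail)  emit P2@[50:50]
[51] read 'a'  n8⇒n16
[52] read 'e'  n16⇒n9 (via fail)
[53] read 'e'  n9⇒n10
[54] read 'e'  n10⇒n11
[55] read 'd'  n11⇒n12
[56] read 'c'  n12⇒n13  emit P1@[54:56],P3@[51:56],P6@[52:56]
[57] read 'b'  n13⇒n8 (via fail)  emit P2@[57:57]
[58] read 'b'  n8⇒n8 (via fail)  emit P2@[58:58]
[59] read 'a'  n8⇒n16
[60] read 'c'  n16⇒n17
[61] read 'd'  n17⇒n3 (via fail)
[62] read 'e'  n3⇒n4  emit P0@[59:62]
[63] read 'e'  n4⇒n20 (via fail)
[64] read 'a'  n20⇒n14 (via fail)
[65] read 'a'  n14⇒n15  emit P4@[63:65]
[66] read 'e'  n15⇒n9 (via fail)
[67] read 'a'  n9⇒n14 (via fail)
[68] read 'b'  n14⇒n8 (via fail)  emit P2@[68:68]

Matches: [[3,2],[7,0],[11,0],[17,1],[17,3],[17,6],[22,0],[28,1],[28,3],[28,6],[33,1],[36,1],[38,2],[45,0],[49,4],[50,2],[56,1],[56,3],[56,6],[57,2],[58,2],[62,0],[65,4],[68,2]]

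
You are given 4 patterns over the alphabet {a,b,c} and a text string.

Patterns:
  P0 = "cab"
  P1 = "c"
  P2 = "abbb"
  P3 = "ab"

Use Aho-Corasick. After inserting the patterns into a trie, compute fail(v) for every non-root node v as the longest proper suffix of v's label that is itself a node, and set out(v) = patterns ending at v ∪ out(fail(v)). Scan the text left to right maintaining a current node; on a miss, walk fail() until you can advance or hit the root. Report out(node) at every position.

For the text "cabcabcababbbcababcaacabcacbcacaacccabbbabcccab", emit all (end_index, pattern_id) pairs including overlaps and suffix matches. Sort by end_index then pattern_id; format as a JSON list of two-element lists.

Build automaton:
Trie (insert patterns):
  n0 'ε': a→4 c→1
  n1 'c': a→2  [P1 ends]
  n2 'ca': b→3
  n3 'cab': ·  [P0 ends]
  n4 'a': b→5
  n5 'ab': b→6  [P3 ends]
  n6 'abb': b→7
  n7 'abbb': ·  [P2 ends]

Failure links (BFS by depth):
  n1('c'): parent n0 fail=0; on 'c' 0 → fail=0;  out {1}∪∅={1}
  n4('a'): parent n0 fail=0; on 'a' 0 → fail=0;  out ∅∪∅=∅
  n2('ca'): parent n1 fail=0; on 'a' 0 → fail=4;  out ∅∪∅=∅
  n5('ab'): parent n4 fail=0; on 'b' 0 → fail=0;  out {3}∪∅={3}
  n3('cab'): parent n2 fail=4; on 'b' 4 → fail=5;  out {0}∪{3}={0,3}
  n6('abb'): parent n5 fail=0; on 'b' 0 → fail=0;  out ∅∪∅=∅
  n7('abbb'): parent n6 fail=0; on 'b' 0 → fail=0;  out {2}∪∅={2}

Scan:
i=0 'c': node 0→1  ** P1@[0:0]
i=1 'a': node 1→2
i=2 'b': node 2→3  ** P0@[0:2],P3@[1:2]
i=3 'c': node 3→1 (via fail)  ** P1@[3:3]
i=4 'a': node 1→2
i=5 'b': node 2→3  ** P0@[3:5],P3@[4:5]
i=6 'c': node 3→1 (via fail)  ** P1@[6:6]
i=7 'a': node 1→2
i=8 'b': node 2→3  ** P0@[6:8],P3@[7:8]
i=9 'a': node 3→4 (via fail)
i=10 'b': node 4→5  ** P3@[9:10]
i=11 'b': node 5→6
i=12 'b': node 6→7  ** P2@[9:12]
i=13 'c': node 7→1 (via fail)  ** P1@[13:13]
i=14 'a': node 1→2
i=15 'b': node 2→3  ** P0@[13:15],P3@[14:15]
i=16 'a': node 3→4 (via fail)
i=17 'b': node 4→5  ** P3@[16:17]
i=18 'c': node 5→1 (via fail)  ** P1@[18:18]
i=19 'a': node 1→2
i=20 'a': node 2→4 (via fail)
i=21 'c': node 4→1 (via fail)  ** P1@[21:21]
i=22 'a': node 1→2
i=23 'b': node 2→3  ** P0@[21:23],P3@[22:23]
i=24 'c': node 3→1 (via fail)  ** P1@[24:24]
i=25 'a': node 1→2
i=26 'c': node 2→1 (via fail)  ** P1@[26:26]
i=27 'b': node 1→0 (via fail)
i=28 'c': node 0→1  ** P1@[28:28]
i=29 'a': node 1→2
i=30 'c': node 2→1 (via fail)  ** P1@[30:30]
i=31 'a': node 1→2
i=32 'a': node 2→4 (via fail)
i=33 'c': node 4→1 (via fail)  ** P1@[33:33]
i=34 'c': node 1→1 (via fail)  ** P1@[34:34]
i=35 'c': node 1→1 (via fail)  ** P1@[35:35]
i=36 'a': node 1→2
i=37 'b': node 2→3  ** P0@[35:37],P3@[36:37]
i=38 'b': node 3→6 (via fail)
i=39 'b': node 6→7  ** P2@[36:39]
i=40 'a': node 7→4 (via fail)
i=41 'b': node 4→5  ** P3@[40:41]
i=42 'c': node 5→1 (via fail)  ** P1@[42:42]
i=43 'c': node 1→1 (via fail)  ** P1@[43:43]
i=44 'c': node 1→1 (via fail)  ** P1@[44:44]
i=45 'a': node 1→2
i=46 'b': node 2→3  ** P0@[44:46],P3@[45:46]

All matches (sorted): [[0,1],[2,0],[2,3],[3,1],[5,0],[5,3],[6,1],[8,0],[8,3],[10,3],[12,2],[13,1],[15,0],[15,3],[17,3],[18,1],[21,1],[23,0],[23,3],[24,1],[26,1],[28,1],[30,1],[33,1],[34,1],[35,1],[37,0],[37,3],[39,2],[41,3],[42,1],[43,1],[44,1],[46,0],[46,3]]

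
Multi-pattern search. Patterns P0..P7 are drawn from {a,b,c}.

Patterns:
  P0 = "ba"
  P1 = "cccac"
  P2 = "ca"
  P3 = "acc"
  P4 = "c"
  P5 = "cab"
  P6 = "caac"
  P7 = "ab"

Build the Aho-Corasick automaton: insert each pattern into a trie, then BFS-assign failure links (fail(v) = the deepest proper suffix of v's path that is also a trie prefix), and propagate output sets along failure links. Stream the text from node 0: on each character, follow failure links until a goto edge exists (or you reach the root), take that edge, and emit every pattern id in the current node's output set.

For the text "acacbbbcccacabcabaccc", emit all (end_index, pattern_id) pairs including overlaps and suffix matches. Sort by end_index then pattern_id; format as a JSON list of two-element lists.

Build automaton:
Trie nodes:
  n0 'ε': a→9 b→1 c→3
  n1 'b': a→2
  n2 'ba': ·  [P0 ends]
  n3 'c': a→8 c→4  [P4 ends]
  n4 'cc': c→5
  n5 'ccc': a→6
  n6 'ccca': c→7
  n7 'cccac': ·  [P1 ends]
  n8 'ca': a→13 b→12  [P2 ends]
  n9 'a': b→15 c→10
  n10 'ac': c→11
  n11 'acc': ·  [P3 ends]
  n12 'cab': ·  [P5 ends]
  n13 'caa': c→14
  n14 'caac': ·  [P6 ends]
  n15 'ab': ·  [P7 ends]

BFS fail/out derivation:
  n1('b'): parent n0 fail=0; on 'b' 0 → fail=0;  out ∅∪∅=∅
  n3('c'): parent n0 fail=0; on 'c' 0 → fail=0;  out {4}∪∅={4}
  n9('a'): parent n0 fail=0; on 'a' 0 → fail=0;  out ∅∪∅=∅
  n2('ba'): parent n1 fail=0; on 'a' 0 → fail=9;  out {0}∪∅={0}
  n4('cc'): parent n3 fail=0; on 'c' 0 → fail=3;  out ∅∪{4}={4}
  n8('ca'): parent n3 fail=0; on 'a' 0 → fail=9;  out {2}∪∅={2}
  n10('ac'): parent n9 fail=0; on 'c' 0 → fail=3;  out ∅∪{4}={4}
  n15('ab'): parent n9 fail=0; on 'b' 0 → fail=1;  out {7}∪∅={7}
  n5('ccc'): parent n4 fail=3; on 'c' 3 → fail=4;  out ∅∪{4}={4}
  n11('acc'): parent n10 fail=3; on 'c' 3 → fail=4;  out {3}∪{4}={3,4}
  n12('cab'): parent n8 fail=9; on 'b' 9 → fail=15;  out {5}∪{7}={5,7}
  n13('caa'): parent n8 fail=9; on 'a' 9→0 → fail=9;  out ∅∪∅=∅
  n6('ccca'): parent n5 fail=4; on 'a' 4→3 → fail=8;  out ∅∪{2}={2}
  n14('caac'): parent n13 fail=9; on 'c' 9 → fail=10;  out {6}∪{4}={4,6}
  n7('cccac'): parent n6 fail=8; on 'c' 8→9 → fail=10;  out {1}∪{4}={1,4}

Text stream:
pos 0 'a': at 9
pos 1 'c': at 10  ** P4@[1:1]
pos 2 'a': at 8 (fail-walked)  ** P2@[1:2]
pos 3 'c': at 10 (fail-walked)  ** P4@[3:3]
pos 4 'b': at 1 (fail-walked)
pos 5 'b': at 1 (fail-walked)
pos 6 'b': at 1 (fail-walked)
pos 7 'c': at 3 (fail-walked)  ** P4@[7:7]
pos 8 'c': at 4  ** P4@[8:8]
pos 9 'c': at 5  ** P4@[9:9]
pos 10 'a': at 6  ** P2@[9:10]
pos 11 'c': at 7  ** P1@[7:11],P4@[11:11]
pos 12 'a': at 8 (fail-walked)  ** P2@[11:12]
pos 13 'b': at 12  ** P5@[11:13],P7@[12:13]
pos 14 'c': at 3 (fail-walked)  ** P4@[14:14]
pos 15 'a': at 8  ** P2@[14:15]
pos 16 'b': at 12  ** P5@[14:16],P7@[15:16]
pos 17 'a': at 2 (fail-walked)  ** P0@[16:17]
pos 18 'c': at 10 (fail-walked)  ** P4@[18:18]
pos 19 'c': at 11  ** P3@[17:19],P4@[19:19]
pos 20 'c': at 5 (fail-walked)  ** P4@[20:20]

Matches: [[1,4],[2,2],[3,4],[7,4],[8,4],[9,4],[10,2],[11,1],[11,4],[12,2],[13,5],[13,7],[14,4],[15,2],[16,5],[16,7],[17,0],[18,4],[19,3],[19,4],[20,4]]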